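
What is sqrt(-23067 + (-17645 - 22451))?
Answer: I*sqrt(63163) ≈ 251.32*I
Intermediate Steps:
sqrt(-23067 + (-17645 - 22451)) = sqrt(-23067 - 40096) = sqrt(-63163) = I*sqrt(63163)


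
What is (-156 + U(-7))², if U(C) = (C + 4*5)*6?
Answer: 6084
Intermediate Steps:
U(C) = 120 + 6*C (U(C) = (C + 20)*6 = (20 + C)*6 = 120 + 6*C)
(-156 + U(-7))² = (-156 + (120 + 6*(-7)))² = (-156 + (120 - 42))² = (-156 + 78)² = (-78)² = 6084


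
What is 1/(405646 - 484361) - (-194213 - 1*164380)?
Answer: 28226647994/78715 ≈ 3.5859e+5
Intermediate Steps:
1/(405646 - 484361) - (-194213 - 1*164380) = 1/(-78715) - (-194213 - 164380) = -1/78715 - 1*(-358593) = -1/78715 + 358593 = 28226647994/78715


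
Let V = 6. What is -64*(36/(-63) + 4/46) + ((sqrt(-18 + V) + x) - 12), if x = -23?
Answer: -643/161 + 2*I*sqrt(3) ≈ -3.9938 + 3.4641*I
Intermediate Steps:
-64*(36/(-63) + 4/46) + ((sqrt(-18 + V) + x) - 12) = -64*(36/(-63) + 4/46) + ((sqrt(-18 + 6) - 23) - 12) = -64*(36*(-1/63) + 4*(1/46)) + ((sqrt(-12) - 23) - 12) = -64*(-4/7 + 2/23) + ((2*I*sqrt(3) - 23) - 12) = -64*(-78/161) + ((-23 + 2*I*sqrt(3)) - 12) = 4992/161 + (-35 + 2*I*sqrt(3)) = -643/161 + 2*I*sqrt(3)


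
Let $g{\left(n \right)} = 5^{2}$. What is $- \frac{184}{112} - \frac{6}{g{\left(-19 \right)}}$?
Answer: $- \frac{659}{350} \approx -1.8829$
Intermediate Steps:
$g{\left(n \right)} = 25$
$- \frac{184}{112} - \frac{6}{g{\left(-19 \right)}} = - \frac{184}{112} - \frac{6}{25} = \left(-184\right) \frac{1}{112} - \frac{6}{25} = - \frac{23}{14} - \frac{6}{25} = - \frac{659}{350}$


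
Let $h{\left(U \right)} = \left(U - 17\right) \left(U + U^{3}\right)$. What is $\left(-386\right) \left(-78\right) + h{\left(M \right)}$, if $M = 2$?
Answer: $29958$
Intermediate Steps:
$h{\left(U \right)} = \left(-17 + U\right) \left(U + U^{3}\right)$
$\left(-386\right) \left(-78\right) + h{\left(M \right)} = \left(-386\right) \left(-78\right) + 2 \left(-17 + 2 + 2^{3} - 17 \cdot 2^{2}\right) = 30108 + 2 \left(-17 + 2 + 8 - 68\right) = 30108 + 2 \left(-75\right) = 30108 - 150 = 29958$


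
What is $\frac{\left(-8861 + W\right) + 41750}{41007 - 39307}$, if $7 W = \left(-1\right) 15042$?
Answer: $\frac{215181}{11900} \approx 18.082$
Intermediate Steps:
$W = - \frac{15042}{7}$ ($W = \frac{\left(-1\right) 15042}{7} = \frac{1}{7} \left(-15042\right) = - \frac{15042}{7} \approx -2148.9$)
$\frac{\left(-8861 + W\right) + 41750}{41007 - 39307} = \frac{\left(-8861 - \frac{15042}{7}\right) + 41750}{41007 - 39307} = \frac{- \frac{77069}{7} + 41750}{1700} = \frac{215181}{7} \cdot \frac{1}{1700} = \frac{215181}{11900}$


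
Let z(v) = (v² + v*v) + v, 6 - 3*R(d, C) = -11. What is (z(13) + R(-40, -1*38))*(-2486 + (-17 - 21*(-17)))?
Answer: -2296220/3 ≈ -7.6541e+5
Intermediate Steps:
R(d, C) = 17/3 (R(d, C) = 2 - ⅓*(-11) = 2 + 11/3 = 17/3)
z(v) = v + 2*v² (z(v) = (v² + v²) + v = 2*v² + v = v + 2*v²)
(z(13) + R(-40, -1*38))*(-2486 + (-17 - 21*(-17))) = (13*(1 + 2*13) + 17/3)*(-2486 + (-17 - 21*(-17))) = (13*(1 + 26) + 17/3)*(-2486 + (-17 + 357)) = (13*27 + 17/3)*(-2486 + 340) = (351 + 17/3)*(-2146) = (1070/3)*(-2146) = -2296220/3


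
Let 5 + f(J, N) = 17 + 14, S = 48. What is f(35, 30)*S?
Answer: 1248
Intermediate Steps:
f(J, N) = 26 (f(J, N) = -5 + (17 + 14) = -5 + 31 = 26)
f(35, 30)*S = 26*48 = 1248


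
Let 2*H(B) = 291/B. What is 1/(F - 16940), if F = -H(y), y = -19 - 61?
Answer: -160/2710109 ≈ -5.9038e-5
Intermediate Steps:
y = -80
H(B) = 291/(2*B) (H(B) = (291/B)/2 = 291/(2*B))
F = 291/160 (F = -291/(2*(-80)) = -291*(-1)/(2*80) = -1*(-291/160) = 291/160 ≈ 1.8188)
1/(F - 16940) = 1/(291/160 - 16940) = 1/(-2710109/160) = -160/2710109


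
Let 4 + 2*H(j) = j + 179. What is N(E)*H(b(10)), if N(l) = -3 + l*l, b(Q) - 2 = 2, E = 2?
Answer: 179/2 ≈ 89.500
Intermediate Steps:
b(Q) = 4 (b(Q) = 2 + 2 = 4)
H(j) = 175/2 + j/2 (H(j) = -2 + (j + 179)/2 = -2 + (179 + j)/2 = -2 + (179/2 + j/2) = 175/2 + j/2)
N(l) = -3 + l**2
N(E)*H(b(10)) = (-3 + 2**2)*(175/2 + (1/2)*4) = (-3 + 4)*(175/2 + 2) = 1*(179/2) = 179/2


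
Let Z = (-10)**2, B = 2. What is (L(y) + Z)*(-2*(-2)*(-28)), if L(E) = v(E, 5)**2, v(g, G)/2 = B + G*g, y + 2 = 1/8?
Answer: -35567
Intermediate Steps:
y = -15/8 (y = -2 + 1/8 = -15/8 ≈ -1.8750)
v(g, G) = 4 + 2*G*g (v(g, G) = 2*(2 + G*g) = 4 + 2*G*g)
L(E) = (4 + 10*E)**2 (L(E) = (4 + 2*5*E)**2 = (4 + 10*E)**2)
Z = 100
(L(y) + Z)*(-2*(-2)*(-28)) = (4*(2 + 5*(-15/8))**2 + 100)*(-2*(-2)*(-28)) = (4*(2 - 75/8)**2 + 100)*(4*(-28)) = (4*(-59/8)**2 + 100)*(-112) = (4*(3481/64) + 100)*(-112) = (3481/16 + 100)*(-112) = (5081/16)*(-112) = -35567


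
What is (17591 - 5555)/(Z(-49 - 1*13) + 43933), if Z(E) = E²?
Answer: 12036/47777 ≈ 0.25192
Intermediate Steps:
(17591 - 5555)/(Z(-49 - 1*13) + 43933) = (17591 - 5555)/((-49 - 1*13)² + 43933) = 12036/((-49 - 13)² + 43933) = 12036/((-62)² + 43933) = 12036/(3844 + 43933) = 12036/47777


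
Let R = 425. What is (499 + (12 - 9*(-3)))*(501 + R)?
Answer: 498188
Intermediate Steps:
(499 + (12 - 9*(-3)))*(501 + R) = (499 + (12 - 9*(-3)))*(501 + 425) = (499 + (12 + 27))*926 = (499 + 39)*926 = 538*926 = 498188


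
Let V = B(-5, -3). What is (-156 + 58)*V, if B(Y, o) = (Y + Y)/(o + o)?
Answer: -490/3 ≈ -163.33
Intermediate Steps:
B(Y, o) = Y/o (B(Y, o) = (2*Y)/((2*o)) = (2*Y)*(1/(2*o)) = Y/o)
V = 5/3 (V = -5/(-3) = -5*(-⅓) = 5/3 ≈ 1.6667)
(-156 + 58)*V = (-156 + 58)*(5/3) = -98*5/3 = -490/3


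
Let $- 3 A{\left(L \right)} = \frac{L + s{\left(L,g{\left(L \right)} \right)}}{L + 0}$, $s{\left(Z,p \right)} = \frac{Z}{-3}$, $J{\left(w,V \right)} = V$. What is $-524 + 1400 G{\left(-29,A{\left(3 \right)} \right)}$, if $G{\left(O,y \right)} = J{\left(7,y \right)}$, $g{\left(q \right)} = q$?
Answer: $- \frac{7516}{9} \approx -835.11$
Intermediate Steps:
$s{\left(Z,p \right)} = - \frac{Z}{3}$ ($s{\left(Z,p \right)} = Z \left(- \frac{1}{3}\right) = - \frac{Z}{3}$)
$A{\left(L \right)} = - \frac{2}{9}$ ($A{\left(L \right)} = - \frac{\left(L - \frac{L}{3}\right) \frac{1}{L + 0}}{3} = - \frac{\frac{2 L}{3} \frac{1}{L}}{3} = \left(- \frac{1}{3}\right) \frac{2}{3} = - \frac{2}{9}$)
$G{\left(O,y \right)} = y$
$-524 + 1400 G{\left(-29,A{\left(3 \right)} \right)} = -524 + 1400 \left(- \frac{2}{9}\right) = -524 - \frac{2800}{9} = - \frac{7516}{9}$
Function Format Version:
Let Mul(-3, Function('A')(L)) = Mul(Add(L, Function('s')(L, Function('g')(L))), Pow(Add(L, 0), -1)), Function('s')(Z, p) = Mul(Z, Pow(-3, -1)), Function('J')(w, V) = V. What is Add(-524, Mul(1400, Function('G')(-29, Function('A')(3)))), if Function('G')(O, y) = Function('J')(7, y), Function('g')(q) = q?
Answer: Rational(-7516, 9) ≈ -835.11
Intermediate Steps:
Function('s')(Z, p) = Mul(Rational(-1, 3), Z) (Function('s')(Z, p) = Mul(Z, Rational(-1, 3)) = Mul(Rational(-1, 3), Z))
Function('A')(L) = Rational(-2, 9) (Function('A')(L) = Mul(Rational(-1, 3), Mul(Add(L, Mul(Rational(-1, 3), L)), Pow(Add(L, 0), -1))) = Mul(Rational(-1, 3), Mul(Mul(Rational(2, 3), L), Pow(L, -1))) = Mul(Rational(-1, 3), Rational(2, 3)) = Rational(-2, 9))
Function('G')(O, y) = y
Add(-524, Mul(1400, Function('G')(-29, Function('A')(3)))) = Add(-524, Mul(1400, Rational(-2, 9))) = Add(-524, Rational(-2800, 9)) = Rational(-7516, 9)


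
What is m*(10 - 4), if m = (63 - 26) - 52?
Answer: -90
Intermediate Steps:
m = -15 (m = 37 - 52 = -15)
m*(10 - 4) = -15*(10 - 4) = -15*6 = -90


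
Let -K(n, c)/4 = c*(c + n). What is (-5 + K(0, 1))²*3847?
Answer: 311607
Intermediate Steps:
K(n, c) = -4*c*(c + n)
(-5 + K(0, 1))²*3847 = (-5 - 4*1*(1 + 0))²*3847 = (-5 - 4*1*1)²*3847 = (-5 - 4)²*3847 = (-9)²*3847 = 81*3847 = 311607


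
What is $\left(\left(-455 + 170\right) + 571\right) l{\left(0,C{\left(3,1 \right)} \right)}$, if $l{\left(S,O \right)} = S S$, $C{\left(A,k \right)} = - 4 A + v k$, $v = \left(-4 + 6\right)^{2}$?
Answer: $0$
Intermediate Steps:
$v = 4$ ($v = 2^{2} = 4$)
$C{\left(A,k \right)} = - 4 A + 4 k$
$l{\left(S,O \right)} = S^{2}$
$\left(\left(-455 + 170\right) + 571\right) l{\left(0,C{\left(3,1 \right)} \right)} = \left(\left(-455 + 170\right) + 571\right) 0^{2} = \left(-285 + 571\right) 0 = 286 \cdot 0 = 0$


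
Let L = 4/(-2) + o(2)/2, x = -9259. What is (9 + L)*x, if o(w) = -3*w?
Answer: -37036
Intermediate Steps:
L = -5 (L = 4/(-2) - 3*2/2 = 4*(-½) - 6*½ = -2 - 3 = -5)
(9 + L)*x = (9 - 5)*(-9259) = 4*(-9259) = -37036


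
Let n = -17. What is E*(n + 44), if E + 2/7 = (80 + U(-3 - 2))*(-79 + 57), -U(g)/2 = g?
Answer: -374274/7 ≈ -53468.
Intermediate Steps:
U(g) = -2*g
E = -13862/7 (E = -2/7 + (80 - 2*(-3 - 2))*(-79 + 57) = -2/7 + (80 - 2*(-5))*(-22) = -2/7 + (80 + 10)*(-22) = -2/7 + 90*(-22) = -2/7 - 1980 = -13862/7 ≈ -1980.3)
E*(n + 44) = -13862*(-17 + 44)/7 = -13862/7*27 = -374274/7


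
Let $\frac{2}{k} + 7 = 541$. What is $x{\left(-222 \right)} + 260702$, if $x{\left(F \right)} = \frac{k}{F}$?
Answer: $\frac{15452850347}{59274} \approx 2.607 \cdot 10^{5}$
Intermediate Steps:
$k = \frac{1}{267}$ ($k = \frac{2}{-7 + 541} = \frac{2}{534} = 2 \cdot \frac{1}{534} = \frac{1}{267} \approx 0.0037453$)
$x{\left(F \right)} = \frac{1}{267 F}$
$x{\left(-222 \right)} + 260702 = \frac{1}{267 \left(-222\right)} + 260702 = \frac{1}{267} \left(- \frac{1}{222}\right) + 260702 = - \frac{1}{59274} + 260702 = \frac{15452850347}{59274}$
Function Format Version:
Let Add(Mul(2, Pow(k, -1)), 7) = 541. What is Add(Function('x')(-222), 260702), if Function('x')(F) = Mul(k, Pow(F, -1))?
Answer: Rational(15452850347, 59274) ≈ 2.6070e+5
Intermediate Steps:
k = Rational(1, 267) (k = Mul(2, Pow(Add(-7, 541), -1)) = Mul(2, Pow(534, -1)) = Mul(2, Rational(1, 534)) = Rational(1, 267) ≈ 0.0037453)
Function('x')(F) = Mul(Rational(1, 267), Pow(F, -1))
Add(Function('x')(-222), 260702) = Add(Mul(Rational(1, 267), Pow(-222, -1)), 260702) = Add(Mul(Rational(1, 267), Rational(-1, 222)), 260702) = Add(Rational(-1, 59274), 260702) = Rational(15452850347, 59274)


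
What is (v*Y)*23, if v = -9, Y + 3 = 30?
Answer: -5589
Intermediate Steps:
Y = 27 (Y = -3 + 30 = 27)
(v*Y)*23 = -9*27*23 = -243*23 = -5589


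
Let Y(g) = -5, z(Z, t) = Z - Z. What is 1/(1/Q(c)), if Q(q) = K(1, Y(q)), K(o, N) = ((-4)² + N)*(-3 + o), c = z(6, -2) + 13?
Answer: -22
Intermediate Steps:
z(Z, t) = 0
c = 13 (c = 0 + 13 = 13)
K(o, N) = (-3 + o)*(16 + N) (K(o, N) = (16 + N)*(-3 + o) = (-3 + o)*(16 + N))
Q(q) = -22 (Q(q) = -48 - 3*(-5) + 16*1 - 5*1 = -48 + 15 + 16 - 5 = -22)
1/(1/Q(c)) = 1/(1/(-22)) = 1/(-1/22) = -22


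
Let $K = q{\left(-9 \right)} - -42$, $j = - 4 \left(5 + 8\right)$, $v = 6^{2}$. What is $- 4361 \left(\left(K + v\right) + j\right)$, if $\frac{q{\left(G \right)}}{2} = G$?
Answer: $-34888$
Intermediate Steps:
$v = 36$
$q{\left(G \right)} = 2 G$
$j = -52$ ($j = \left(-4\right) 13 = -52$)
$K = 24$ ($K = 2 \left(-9\right) - -42 = -18 + 42 = 24$)
$- 4361 \left(\left(K + v\right) + j\right) = - 4361 \left(\left(24 + 36\right) - 52\right) = - 4361 \left(60 - 52\right) = \left(-4361\right) 8 = -34888$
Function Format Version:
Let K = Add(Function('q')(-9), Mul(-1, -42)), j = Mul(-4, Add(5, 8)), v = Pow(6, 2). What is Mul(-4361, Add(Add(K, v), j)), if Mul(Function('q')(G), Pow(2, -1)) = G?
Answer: -34888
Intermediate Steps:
v = 36
Function('q')(G) = Mul(2, G)
j = -52 (j = Mul(-4, 13) = -52)
K = 24 (K = Add(Mul(2, -9), Mul(-1, -42)) = Add(-18, 42) = 24)
Mul(-4361, Add(Add(K, v), j)) = Mul(-4361, Add(Add(24, 36), -52)) = Mul(-4361, Add(60, -52)) = Mul(-4361, 8) = -34888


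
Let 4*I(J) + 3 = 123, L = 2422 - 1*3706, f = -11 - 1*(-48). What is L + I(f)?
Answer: -1254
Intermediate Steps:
f = 37 (f = -11 + 48 = 37)
L = -1284 (L = 2422 - 3706 = -1284)
I(J) = 30 (I(J) = -¾ + (¼)*123 = -¾ + 123/4 = 30)
L + I(f) = -1284 + 30 = -1254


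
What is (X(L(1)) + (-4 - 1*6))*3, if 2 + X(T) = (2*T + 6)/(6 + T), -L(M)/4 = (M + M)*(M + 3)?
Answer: -381/13 ≈ -29.308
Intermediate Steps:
L(M) = -8*M*(3 + M) (L(M) = -4*(M + M)*(M + 3) = -4*2*M*(3 + M) = -8*M*(3 + M))
X(T) = -2 + (6 + 2*T)/(6 + T) (X(T) = -2 + (2*T + 6)/(6 + T) = -2 + (6 + 2*T)/(6 + T))
(X(L(1)) + (-4 - 1*6))*3 = (-6/(6 - 8*1*(3 + 1)) + (-4 - 1*6))*3 = (-6/(6 - 8*1*4) + (-4 - 6))*3 = (-6/(6 - 32) - 10)*3 = (-6/(-26) - 10)*3 = (-6*(-1/26) - 10)*3 = (3/13 - 10)*3 = -127/13*3 = -381/13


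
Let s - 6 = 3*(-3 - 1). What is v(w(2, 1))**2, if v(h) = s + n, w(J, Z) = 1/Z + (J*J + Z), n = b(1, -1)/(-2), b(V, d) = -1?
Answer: 121/4 ≈ 30.250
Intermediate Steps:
n = 1/2 (n = -1/(-2) = -1*(-1/2) = 1/2 ≈ 0.50000)
s = -6 (s = 6 + 3*(-3 - 1) = 6 + 3*(-4) = 6 - 12 = -6)
w(J, Z) = Z + J**2 + 1/Z (w(J, Z) = 1/Z + (J**2 + Z) = 1/Z + (Z + J**2) = Z + J**2 + 1/Z)
v(h) = -11/2 (v(h) = -6 + 1/2 = -11/2)
v(w(2, 1))**2 = (-11/2)**2 = 121/4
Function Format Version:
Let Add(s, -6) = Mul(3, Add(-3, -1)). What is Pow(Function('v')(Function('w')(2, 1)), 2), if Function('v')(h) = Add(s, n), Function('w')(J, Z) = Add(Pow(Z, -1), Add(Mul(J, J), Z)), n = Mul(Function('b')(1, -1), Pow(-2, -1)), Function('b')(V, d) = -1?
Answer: Rational(121, 4) ≈ 30.250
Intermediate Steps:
n = Rational(1, 2) (n = Mul(-1, Pow(-2, -1)) = Mul(-1, Rational(-1, 2)) = Rational(1, 2) ≈ 0.50000)
s = -6 (s = Add(6, Mul(3, Add(-3, -1))) = Add(6, Mul(3, -4)) = Add(6, -12) = -6)
Function('w')(J, Z) = Add(Z, Pow(J, 2), Pow(Z, -1)) (Function('w')(J, Z) = Add(Pow(Z, -1), Add(Pow(J, 2), Z)) = Add(Pow(Z, -1), Add(Z, Pow(J, 2))) = Add(Z, Pow(J, 2), Pow(Z, -1)))
Function('v')(h) = Rational(-11, 2) (Function('v')(h) = Add(-6, Rational(1, 2)) = Rational(-11, 2))
Pow(Function('v')(Function('w')(2, 1)), 2) = Pow(Rational(-11, 2), 2) = Rational(121, 4)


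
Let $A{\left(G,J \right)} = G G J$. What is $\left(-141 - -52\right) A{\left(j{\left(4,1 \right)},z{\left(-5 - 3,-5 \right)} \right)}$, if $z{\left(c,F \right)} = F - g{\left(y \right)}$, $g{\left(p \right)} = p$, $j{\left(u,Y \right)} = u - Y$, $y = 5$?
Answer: $8010$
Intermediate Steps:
$z{\left(c,F \right)} = -5 + F$ ($z{\left(c,F \right)} = F - 5 = -5 + F$)
$A{\left(G,J \right)} = J G^{2}$ ($A{\left(G,J \right)} = G^{2} J = J G^{2}$)
$\left(-141 - -52\right) A{\left(j{\left(4,1 \right)},z{\left(-5 - 3,-5 \right)} \right)} = \left(-141 - -52\right) \left(-5 - 5\right) \left(4 - 1\right)^{2} = \left(-141 + 52\right) \left(- 10 \left(4 - 1\right)^{2}\right) = - 89 \left(- 10 \cdot 3^{2}\right) = - 89 \left(\left(-10\right) 9\right) = \left(-89\right) \left(-90\right) = 8010$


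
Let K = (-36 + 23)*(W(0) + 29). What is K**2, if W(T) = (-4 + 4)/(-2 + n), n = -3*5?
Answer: 142129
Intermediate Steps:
n = -15
W(T) = 0 (W(T) = (-4 + 4)/(-2 - 15) = 0/(-17) = 0*(-1/17) = 0)
K = -377 (K = (-36 + 23)*(0 + 29) = -13*29 = -377)
K**2 = (-377)**2 = 142129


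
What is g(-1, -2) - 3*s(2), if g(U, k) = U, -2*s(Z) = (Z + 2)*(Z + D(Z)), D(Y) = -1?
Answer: 5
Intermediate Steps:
s(Z) = -(-1 + Z)*(2 + Z)/2 (s(Z) = -(Z + 2)*(Z - 1)/2 = -(2 + Z)*(-1 + Z)/2 = -(-1 + Z)*(2 + Z)/2)
g(-1, -2) - 3*s(2) = -1 - 3*(1 - ½*2 - ½*2²) = -1 - 3*(1 - 1 - ½*4) = -1 - 3*(1 - 1 - 2) = -1 - 3*(-2) = -1 + 6 = 5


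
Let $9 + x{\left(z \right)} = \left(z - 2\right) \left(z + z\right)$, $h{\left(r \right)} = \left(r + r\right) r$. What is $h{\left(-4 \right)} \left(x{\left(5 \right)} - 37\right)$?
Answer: $-512$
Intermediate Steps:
$h{\left(r \right)} = 2 r^{2}$ ($h{\left(r \right)} = 2 r r = 2 r^{2}$)
$x{\left(z \right)} = -9 + 2 z \left(-2 + z\right)$ ($x{\left(z \right)} = -9 + \left(z - 2\right) \left(z + z\right) = -9 + \left(-2 + z\right) 2 z = -9 + 2 z \left(-2 + z\right)$)
$h{\left(-4 \right)} \left(x{\left(5 \right)} - 37\right) = 2 \left(-4\right)^{2} \left(\left(-9 - 20 + 2 \cdot 5^{2}\right) - 37\right) = 2 \cdot 16 \left(\left(-9 - 20 + 2 \cdot 25\right) - 37\right) = 32 \left(\left(-9 - 20 + 50\right) - 37\right) = 32 \left(21 - 37\right) = 32 \left(-16\right) = -512$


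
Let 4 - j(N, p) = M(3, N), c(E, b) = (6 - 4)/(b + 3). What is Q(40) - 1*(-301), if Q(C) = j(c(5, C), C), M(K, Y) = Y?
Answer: 13113/43 ≈ 304.95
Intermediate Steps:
c(E, b) = 2/(3 + b)
j(N, p) = 4 - N
Q(C) = 4 - 2/(3 + C)
Q(40) - 1*(-301) = 2*(5 + 2*40)/(3 + 40) - 1*(-301) = 2*(5 + 80)/43 + 301 = 2*(1/43)*85 + 301 = 170/43 + 301 = 13113/43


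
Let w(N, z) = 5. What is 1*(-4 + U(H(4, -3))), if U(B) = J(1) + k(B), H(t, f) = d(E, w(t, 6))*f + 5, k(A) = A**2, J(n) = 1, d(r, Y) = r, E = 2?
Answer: -2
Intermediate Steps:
H(t, f) = 5 + 2*f (H(t, f) = 2*f + 5 = 5 + 2*f)
U(B) = 1 + B**2
1*(-4 + U(H(4, -3))) = 1*(-4 + (1 + (5 + 2*(-3))**2)) = 1*(-4 + (1 + (5 - 6)**2)) = 1*(-4 + (1 + (-1)**2)) = 1*(-4 + (1 + 1)) = 1*(-4 + 2) = 1*(-2) = -2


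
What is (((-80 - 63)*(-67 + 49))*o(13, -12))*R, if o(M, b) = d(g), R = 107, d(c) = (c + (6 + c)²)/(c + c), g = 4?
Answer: 3580434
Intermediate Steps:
d(c) = (c + (6 + c)²)/(2*c) (d(c) = (c + (6 + c)²)/((2*c)) = (c + (6 + c)²)*(1/(2*c)) = (c + (6 + c)²)/(2*c))
o(M, b) = 13 (o(M, b) = (½)*(4 + (6 + 4)²)/4 = (½)*(¼)*(4 + 10²) = (½)*(¼)*(4 + 100) = (½)*(¼)*104 = 13)
(((-80 - 63)*(-67 + 49))*o(13, -12))*R = (((-80 - 63)*(-67 + 49))*13)*107 = (-143*(-18)*13)*107 = (2574*13)*107 = 33462*107 = 3580434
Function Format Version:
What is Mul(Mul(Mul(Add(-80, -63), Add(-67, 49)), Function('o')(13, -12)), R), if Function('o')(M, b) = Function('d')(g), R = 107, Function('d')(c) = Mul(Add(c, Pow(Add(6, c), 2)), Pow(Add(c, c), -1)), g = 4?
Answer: 3580434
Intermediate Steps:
Function('d')(c) = Mul(Rational(1, 2), Pow(c, -1), Add(c, Pow(Add(6, c), 2))) (Function('d')(c) = Mul(Add(c, Pow(Add(6, c), 2)), Pow(Mul(2, c), -1)) = Mul(Add(c, Pow(Add(6, c), 2)), Mul(Rational(1, 2), Pow(c, -1))) = Mul(Rational(1, 2), Pow(c, -1), Add(c, Pow(Add(6, c), 2))))
Function('o')(M, b) = 13 (Function('o')(M, b) = Mul(Rational(1, 2), Pow(4, -1), Add(4, Pow(Add(6, 4), 2))) = Mul(Rational(1, 2), Rational(1, 4), Add(4, Pow(10, 2))) = Mul(Rational(1, 2), Rational(1, 4), Add(4, 100)) = Mul(Rational(1, 2), Rational(1, 4), 104) = 13)
Mul(Mul(Mul(Add(-80, -63), Add(-67, 49)), Function('o')(13, -12)), R) = Mul(Mul(Mul(Add(-80, -63), Add(-67, 49)), 13), 107) = Mul(Mul(Mul(-143, -18), 13), 107) = Mul(Mul(2574, 13), 107) = Mul(33462, 107) = 3580434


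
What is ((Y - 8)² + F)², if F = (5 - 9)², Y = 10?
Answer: 400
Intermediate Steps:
F = 16 (F = (-4)² = 16)
((Y - 8)² + F)² = ((10 - 8)² + 16)² = (2² + 16)² = (4 + 16)² = 20² = 400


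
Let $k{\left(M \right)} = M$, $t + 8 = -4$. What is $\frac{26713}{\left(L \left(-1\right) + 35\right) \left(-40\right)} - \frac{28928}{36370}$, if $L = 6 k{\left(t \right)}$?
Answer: $- \frac{21907273}{3113272} \approx -7.0367$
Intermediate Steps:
$t = -12$ ($t = -8 - 4 = -12$)
$L = -72$ ($L = 6 \left(-12\right) = -72$)
$\frac{26713}{\left(L \left(-1\right) + 35\right) \left(-40\right)} - \frac{28928}{36370} = \frac{26713}{\left(\left(-72\right) \left(-1\right) + 35\right) \left(-40\right)} - \frac{28928}{36370} = \frac{26713}{\left(72 + 35\right) \left(-40\right)} - \frac{14464}{18185} = \frac{26713}{107 \left(-40\right)} - \frac{14464}{18185} = \frac{26713}{-4280} - \frac{14464}{18185} = 26713 \left(- \frac{1}{4280}\right) - \frac{14464}{18185} = - \frac{26713}{4280} - \frac{14464}{18185} = - \frac{21907273}{3113272}$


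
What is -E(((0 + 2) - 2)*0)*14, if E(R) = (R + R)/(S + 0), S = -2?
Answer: 0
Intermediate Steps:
E(R) = -R (E(R) = (R + R)/(-2 + 0) = (2*R)/(-2) = (2*R)*(-½) = -R)
-E(((0 + 2) - 2)*0)*14 = -(-((0 + 2) - 2)*0)*14 = -(-(2 - 2)*0)*14 = -(-0*0)*14 = -(-1*0)*14 = -0*14 = -1*0 = 0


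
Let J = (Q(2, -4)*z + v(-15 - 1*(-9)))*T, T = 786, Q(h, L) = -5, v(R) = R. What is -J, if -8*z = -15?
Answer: 48339/4 ≈ 12085.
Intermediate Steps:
z = 15/8 (z = -⅛*(-15) = 15/8 ≈ 1.8750)
J = -48339/4 (J = (-5*15/8 + (-15 - 1*(-9)))*786 = (-75/8 + (-15 + 9))*786 = (-75/8 - 6)*786 = -123/8*786 = -48339/4 ≈ -12085.)
-J = -1*(-48339/4) = 48339/4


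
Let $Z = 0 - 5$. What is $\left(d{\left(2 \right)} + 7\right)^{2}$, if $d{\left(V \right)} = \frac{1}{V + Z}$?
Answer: $\frac{400}{9} \approx 44.444$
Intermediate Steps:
$Z = -5$
$d{\left(V \right)} = \frac{1}{-5 + V}$ ($d{\left(V \right)} = \frac{1}{V - 5} = \frac{1}{-5 + V}$)
$\left(d{\left(2 \right)} + 7\right)^{2} = \left(\frac{1}{-5 + 2} + 7\right)^{2} = \left(\frac{1}{-3} + 7\right)^{2} = \left(- \frac{1}{3} + 7\right)^{2} = \left(\frac{20}{3}\right)^{2} = \frac{400}{9}$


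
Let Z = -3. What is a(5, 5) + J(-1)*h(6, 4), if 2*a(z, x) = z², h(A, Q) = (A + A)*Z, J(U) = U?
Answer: 97/2 ≈ 48.500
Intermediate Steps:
h(A, Q) = -6*A (h(A, Q) = (A + A)*(-3) = (2*A)*(-3) = -6*A)
a(z, x) = z²/2
a(5, 5) + J(-1)*h(6, 4) = (½)*5² - (-6)*6 = (½)*25 - 1*(-36) = 25/2 + 36 = 97/2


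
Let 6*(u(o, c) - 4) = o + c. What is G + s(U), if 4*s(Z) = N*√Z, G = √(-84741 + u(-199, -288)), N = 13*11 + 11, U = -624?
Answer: I*(√3053454 + 924*√39)/6 ≈ 1253.0*I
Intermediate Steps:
u(o, c) = 4 + c/6 + o/6 (u(o, c) = 4 + (o + c)/6 = 4 + (c + o)/6 = 4 + (c/6 + o/6) = 4 + c/6 + o/6)
N = 154 (N = 143 + 11 = 154)
G = I*√3053454/6 (G = √(-84741 + (4 + (⅙)*(-288) + (⅙)*(-199))) = √(-84741 + (4 - 48 - 199/6)) = √(-84741 - 463/6) = √(-508909/6) = I*√3053454/6 ≈ 291.24*I)
s(Z) = 77*√Z/2 (s(Z) = (154*√Z)/4 = 77*√Z/2)
G + s(U) = I*√3053454/6 + 77*√(-624)/2 = I*√3053454/6 + 77*(4*I*√39)/2 = I*√3053454/6 + 154*I*√39 = 154*I*√39 + I*√3053454/6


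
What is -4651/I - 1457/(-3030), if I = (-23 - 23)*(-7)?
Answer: -3405844/243915 ≈ -13.963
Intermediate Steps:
I = 322 (I = -46*(-7) = 322)
-4651/I - 1457/(-3030) = -4651/322 - 1457/(-3030) = -4651*1/322 - 1457*(-1/3030) = -4651/322 + 1457/3030 = -3405844/243915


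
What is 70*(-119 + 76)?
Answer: -3010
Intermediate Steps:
70*(-119 + 76) = 70*(-43) = -3010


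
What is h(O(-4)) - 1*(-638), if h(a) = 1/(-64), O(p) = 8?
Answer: 40831/64 ≈ 637.98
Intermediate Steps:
h(a) = -1/64
h(O(-4)) - 1*(-638) = -1/64 - 1*(-638) = -1/64 + 638 = 40831/64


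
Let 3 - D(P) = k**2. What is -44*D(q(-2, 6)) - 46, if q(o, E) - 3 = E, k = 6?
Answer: 1406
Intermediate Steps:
q(o, E) = 3 + E
D(P) = -33 (D(P) = 3 - 1*6**2 = 3 - 1*36 = 3 - 36 = -33)
-44*D(q(-2, 6)) - 46 = -44*(-33) - 46 = 1452 - 46 = 1406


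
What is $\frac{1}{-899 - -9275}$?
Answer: $\frac{1}{8376} \approx 0.00011939$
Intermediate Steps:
$\frac{1}{-899 - -9275} = \frac{1}{-899 + 9275} = \frac{1}{8376}$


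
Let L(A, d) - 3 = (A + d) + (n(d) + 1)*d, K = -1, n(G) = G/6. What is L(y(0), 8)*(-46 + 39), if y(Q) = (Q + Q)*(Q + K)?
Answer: -623/3 ≈ -207.67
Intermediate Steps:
n(G) = G/6 (n(G) = G*(⅙) = G/6)
y(Q) = 2*Q*(-1 + Q) (y(Q) = (Q + Q)*(Q - 1) = (2*Q)*(-1 + Q) = 2*Q*(-1 + Q))
L(A, d) = 3 + A + d + d*(1 + d/6) (L(A, d) = 3 + ((A + d) + (d/6 + 1)*d) = 3 + ((A + d) + (1 + d/6)*d) = 3 + ((A + d) + d*(1 + d/6)) = 3 + (A + d + d*(1 + d/6)) = 3 + A + d + d*(1 + d/6))
L(y(0), 8)*(-46 + 39) = (3 + 2*0*(-1 + 0) + 2*8 + (⅙)*8²)*(-46 + 39) = (3 + 2*0*(-1) + 16 + (⅙)*64)*(-7) = (3 + 0 + 16 + 32/3)*(-7) = (89/3)*(-7) = -623/3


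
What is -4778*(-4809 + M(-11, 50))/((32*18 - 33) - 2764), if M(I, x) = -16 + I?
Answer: -23106408/2221 ≈ -10404.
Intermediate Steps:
-4778*(-4809 + M(-11, 50))/((32*18 - 33) - 2764) = -4778*(-4809 + (-16 - 11))/((32*18 - 33) - 2764) = -4778*(-4809 - 27)/((576 - 33) - 2764) = -4778*(-4836/(543 - 2764)) = -4778/((-2221*(-1/4836))) = -4778/2221/4836 = -4778*4836/2221 = -23106408/2221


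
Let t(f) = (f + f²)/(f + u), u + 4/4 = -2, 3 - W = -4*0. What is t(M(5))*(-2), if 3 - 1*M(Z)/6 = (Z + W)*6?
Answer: 48420/91 ≈ 532.09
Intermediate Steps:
W = 3 (W = 3 - (-4)*0 = 3 - 1*0 = 3 + 0 = 3)
u = -3 (u = -1 - 2 = -3)
M(Z) = -90 - 36*Z (M(Z) = 18 - 6*(Z + 3)*6 = 18 - 6*(3 + Z)*6 = 18 - 6*(18 + 6*Z) = 18 + (-108 - 36*Z) = -90 - 36*Z)
t(f) = (f + f²)/(-3 + f) (t(f) = (f + f²)/(f - 3) = (f + f²)/(-3 + f))
t(M(5))*(-2) = ((-90 - 36*5)*(1 + (-90 - 36*5))/(-3 + (-90 - 36*5)))*(-2) = ((-90 - 180)*(1 + (-90 - 180))/(-3 + (-90 - 180)))*(-2) = -270*(1 - 270)/(-3 - 270)*(-2) = -270*(-269)/(-273)*(-2) = -270*(-1/273)*(-269)*(-2) = -24210/91*(-2) = 48420/91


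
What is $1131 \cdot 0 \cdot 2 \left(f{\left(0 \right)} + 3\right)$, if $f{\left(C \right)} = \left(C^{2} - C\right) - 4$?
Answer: $0$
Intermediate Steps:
$f{\left(C \right)} = -4 + C^{2} - C$
$1131 \cdot 0 \cdot 2 \left(f{\left(0 \right)} + 3\right) = 1131 \cdot 0 \cdot 2 \left(\left(-4 + 0^{2} - 0\right) + 3\right) = 1131 \cdot 0 \left(\left(-4 + 0 + 0\right) + 3\right) = 1131 \cdot 0 \left(-4 + 3\right) = 1131 \cdot 0 \left(-1\right) = 1131 \cdot 0 = 0$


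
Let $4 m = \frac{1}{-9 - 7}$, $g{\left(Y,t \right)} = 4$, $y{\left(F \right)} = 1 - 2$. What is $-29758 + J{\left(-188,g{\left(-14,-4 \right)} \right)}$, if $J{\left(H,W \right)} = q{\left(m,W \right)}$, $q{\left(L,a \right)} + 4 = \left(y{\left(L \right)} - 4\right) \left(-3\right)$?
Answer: $-29747$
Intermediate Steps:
$y{\left(F \right)} = -1$ ($y{\left(F \right)} = 1 - 2 = -1$)
$m = - \frac{1}{64}$ ($m = \frac{1}{4 \left(-9 - 7\right)} = \frac{1}{4 \left(-16\right)} = \frac{1}{4} \left(- \frac{1}{16}\right) = - \frac{1}{64} \approx -0.015625$)
$q{\left(L,a \right)} = 11$ ($q{\left(L,a \right)} = -4 + \left(-1 - 4\right) \left(-3\right) = -4 - -15 = -4 + 15 = 11$)
$J{\left(H,W \right)} = 11$
$-29758 + J{\left(-188,g{\left(-14,-4 \right)} \right)} = -29758 + 11 = -29747$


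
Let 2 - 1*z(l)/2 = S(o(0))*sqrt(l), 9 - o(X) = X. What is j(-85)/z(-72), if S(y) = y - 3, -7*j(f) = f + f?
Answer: 85/9086 + 765*I*sqrt(2)/4543 ≈ 0.0093551 + 0.23814*I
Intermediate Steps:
j(f) = -2*f/7 (j(f) = -(f + f)/7 = -2*f/7)
o(X) = 9 - X
S(y) = -3 + y
z(l) = 4 - 12*sqrt(l) (z(l) = 4 - 2*(-3 + (9 - 1*0))*sqrt(l) = 4 - 2*(-3 + (9 + 0))*sqrt(l) = 4 - 2*(-3 + 9)*sqrt(l) = 4 - 12*sqrt(l))
j(-85)/z(-72) = (-2/7*(-85))/(4 - 72*I*sqrt(2)) = 170/(7*(4 - 72*I*sqrt(2)))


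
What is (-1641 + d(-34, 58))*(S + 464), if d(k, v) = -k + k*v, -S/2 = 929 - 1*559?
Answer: 987804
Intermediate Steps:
S = -740 (S = -2*(929 - 1*559) = -2*(929 - 559) = -2*370 = -740)
(-1641 + d(-34, 58))*(S + 464) = (-1641 - 34*(-1 + 58))*(-740 + 464) = (-1641 - 34*57)*(-276) = (-1641 - 1938)*(-276) = -3579*(-276) = 987804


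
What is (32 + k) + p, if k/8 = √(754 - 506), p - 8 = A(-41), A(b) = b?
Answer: -1 + 16*√62 ≈ 124.98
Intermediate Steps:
p = -33 (p = 8 - 41 = -33)
k = 16*√62 (k = 8*√(754 - 506) = 8*√248 = 8*(2*√62) = 16*√62 ≈ 125.98)
(32 + k) + p = (32 + 16*√62) - 33 = -1 + 16*√62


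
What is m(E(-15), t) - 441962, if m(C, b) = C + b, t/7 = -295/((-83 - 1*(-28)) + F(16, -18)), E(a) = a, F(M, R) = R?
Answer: -32262256/73 ≈ -4.4195e+5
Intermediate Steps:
t = 2065/73 (t = 7*(-295/((-83 - 1*(-28)) - 18)) = 7*(-295/((-83 + 28) - 18)) = 7*(-295/(-55 - 18)) = 7*(-295/(-73)) = 7*(-295*(-1/73)) = 7*(295/73) = 2065/73 ≈ 28.288)
m(E(-15), t) - 441962 = (-15 + 2065/73) - 441962 = 970/73 - 441962 = -32262256/73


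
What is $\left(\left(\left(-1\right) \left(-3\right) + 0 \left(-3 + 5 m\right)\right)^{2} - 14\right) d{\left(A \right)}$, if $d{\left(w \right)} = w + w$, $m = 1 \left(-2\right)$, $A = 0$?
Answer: $0$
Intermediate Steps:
$m = -2$
$d{\left(w \right)} = 2 w$
$\left(\left(\left(-1\right) \left(-3\right) + 0 \left(-3 + 5 m\right)\right)^{2} - 14\right) d{\left(A \right)} = \left(\left(\left(-1\right) \left(-3\right) + 0 \left(-3 + 5 \left(-2\right)\right)\right)^{2} - 14\right) 2 \cdot 0 = \left(\left(3 + 0 \left(-3 - 10\right)\right)^{2} - 14\right) 0 = \left(\left(3 + 0 \left(-13\right)\right)^{2} - 14\right) 0 = \left(\left(3 + 0\right)^{2} - 14\right) 0 = \left(3^{2} - 14\right) 0 = \left(9 - 14\right) 0 = \left(-5\right) 0 = 0$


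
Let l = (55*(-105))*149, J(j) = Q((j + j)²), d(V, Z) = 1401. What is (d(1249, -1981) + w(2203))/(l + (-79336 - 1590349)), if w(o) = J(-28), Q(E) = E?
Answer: -4537/2530160 ≈ -0.0017932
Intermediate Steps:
J(j) = 4*j² (J(j) = (j + j)² = (2*j)² = 4*j²)
w(o) = 3136 (w(o) = 4*(-28)² = 4*784 = 3136)
l = -860475 (l = -5775*149 = -860475)
(d(1249, -1981) + w(2203))/(l + (-79336 - 1590349)) = (1401 + 3136)/(-860475 + (-79336 - 1590349)) = 4537/(-860475 - 1669685) = 4537/(-2530160) = 4537*(-1/2530160) = -4537/2530160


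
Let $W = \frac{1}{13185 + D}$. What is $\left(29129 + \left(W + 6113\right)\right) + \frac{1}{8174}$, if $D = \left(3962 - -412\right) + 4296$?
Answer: $\frac{6295728530369}{178642770} \approx 35242.0$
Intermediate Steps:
$D = 8670$ ($D = \left(3962 + 412\right) + 4296 = 4374 + 4296 = 8670$)
$W = \frac{1}{21855}$ ($W = \frac{1}{13185 + 8670} = \frac{1}{21855} \approx 4.5756 \cdot 10^{-5}$)
$\left(29129 + \left(W + 6113\right)\right) + \frac{1}{8174} = \left(29129 + \left(\frac{1}{21855} + 6113\right)\right) + \frac{1}{8174} = \left(29129 + \frac{133599616}{21855}\right) + \frac{1}{8174} = \frac{770213911}{21855} + \frac{1}{8174} = \frac{6295728530369}{178642770}$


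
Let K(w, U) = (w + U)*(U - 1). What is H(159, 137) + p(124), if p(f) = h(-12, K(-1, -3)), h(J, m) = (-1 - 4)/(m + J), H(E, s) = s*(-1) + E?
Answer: 83/4 ≈ 20.750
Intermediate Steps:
K(w, U) = (-1 + U)*(U + w) (K(w, U) = (U + w)*(-1 + U) = (-1 + U)*(U + w))
H(E, s) = E - s (H(E, s) = -s + E = E - s)
h(J, m) = -5/(J + m)
p(f) = -5/4 (p(f) = -5/(-12 + ((-3)**2 - 1*(-3) - 1*(-1) - 3*(-1))) = -5/(-12 + (9 + 3 + 1 + 3)) = -5/(-12 + 16) = -5/4)
H(159, 137) + p(124) = (159 - 1*137) - 5/4 = (159 - 137) - 5/4 = 22 - 5/4 = 83/4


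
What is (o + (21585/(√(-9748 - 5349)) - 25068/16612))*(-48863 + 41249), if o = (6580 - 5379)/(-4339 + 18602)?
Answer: 642609935352/59234239 + 164348190*I*√15097/15097 ≈ 10849.0 + 1.3376e+6*I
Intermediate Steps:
o = 1201/14263 ≈ 0.084204
(o + (21585/(√(-9748 - 5349)) - 25068/16612))*(-48863 + 41249) = (1201/14263 + (21585/(√(-9748 - 5349)) - 25068/16612))*(-48863 + 41249) = (1201/14263 + (21585/(√(-15097)) - 25068*1/16612))*(-7614) = (1201/14263 + (21585/((I*√15097)) - 6267/4153))*(-7614) = (1201/14263 + (21585*(-I*√15097/15097) - 6267/4153))*(-7614) = (1201/14263 + (-21585*I*√15097/15097 - 6267/4153))*(-7614) = (1201/14263 + (-6267/4153 - 21585*I*√15097/15097))*(-7614) = (-84398468/59234239 - 21585*I*√15097/15097)*(-7614) = 642609935352/59234239 + 164348190*I*√15097/15097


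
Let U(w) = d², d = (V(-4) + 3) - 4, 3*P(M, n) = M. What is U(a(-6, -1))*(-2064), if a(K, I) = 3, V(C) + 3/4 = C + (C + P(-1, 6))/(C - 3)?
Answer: -7987723/147 ≈ -54338.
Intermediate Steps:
P(M, n) = M/3
V(C) = -¾ + C + (-⅓ + C)/(-3 + C) (V(C) = -¾ + (C + (C + (⅓)*(-1))/(C - 3)) = -¾ + (C + (C - ⅓)/(-3 + C)) = -¾ + (C + (-⅓ + C)/(-3 + C)) = -¾ + C + (-⅓ + C)/(-3 + C))
d = -431/84 (d = ((23 - 33*(-4) + 12*(-4)²)/(12*(-3 - 4)) + 3) - 4 = ((1/12)*(23 + 132 + 12*16)/(-7) + 3) - 4 = ((1/12)*(-⅐)*(23 + 132 + 192) + 3) - 4 = ((1/12)*(-⅐)*347 + 3) - 4 = (-347/84 + 3) - 4 = -95/84 - 4 = -431/84 ≈ -5.1310)
U(w) = 185761/7056 (U(w) = (-431/84)² = 185761/7056)
U(a(-6, -1))*(-2064) = (185761/7056)*(-2064) = -7987723/147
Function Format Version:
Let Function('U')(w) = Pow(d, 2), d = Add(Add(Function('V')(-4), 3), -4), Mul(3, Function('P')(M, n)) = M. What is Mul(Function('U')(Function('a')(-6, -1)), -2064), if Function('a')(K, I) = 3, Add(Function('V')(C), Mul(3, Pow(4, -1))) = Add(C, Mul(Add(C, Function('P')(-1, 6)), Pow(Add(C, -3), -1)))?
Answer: Rational(-7987723, 147) ≈ -54338.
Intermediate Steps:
Function('P')(M, n) = Mul(Rational(1, 3), M)
Function('V')(C) = Add(Rational(-3, 4), C, Mul(Pow(Add(-3, C), -1), Add(Rational(-1, 3), C))) (Function('V')(C) = Add(Rational(-3, 4), Add(C, Mul(Add(C, Mul(Rational(1, 3), -1)), Pow(Add(C, -3), -1)))) = Add(Rational(-3, 4), Add(C, Mul(Add(C, Rational(-1, 3)), Pow(Add(-3, C), -1)))) = Add(Rational(-3, 4), Add(C, Mul(Add(Rational(-1, 3), C), Pow(Add(-3, C), -1)))) = Add(Rational(-3, 4), Add(C, Mul(Pow(Add(-3, C), -1), Add(Rational(-1, 3), C)))) = Add(Rational(-3, 4), C, Mul(Pow(Add(-3, C), -1), Add(Rational(-1, 3), C))))
d = Rational(-431, 84) (d = Add(Add(Mul(Rational(1, 12), Pow(Add(-3, -4), -1), Add(23, Mul(-33, -4), Mul(12, Pow(-4, 2)))), 3), -4) = Add(Add(Mul(Rational(1, 12), Pow(-7, -1), Add(23, 132, Mul(12, 16))), 3), -4) = Add(Add(Mul(Rational(1, 12), Rational(-1, 7), Add(23, 132, 192)), 3), -4) = Add(Add(Mul(Rational(1, 12), Rational(-1, 7), 347), 3), -4) = Add(Add(Rational(-347, 84), 3), -4) = Add(Rational(-95, 84), -4) = Rational(-431, 84) ≈ -5.1310)
Function('U')(w) = Rational(185761, 7056) (Function('U')(w) = Pow(Rational(-431, 84), 2) = Rational(185761, 7056))
Mul(Function('U')(Function('a')(-6, -1)), -2064) = Mul(Rational(185761, 7056), -2064) = Rational(-7987723, 147)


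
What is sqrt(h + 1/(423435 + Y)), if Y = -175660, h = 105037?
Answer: 2394*sqrt(45005851)/49555 ≈ 324.09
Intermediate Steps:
sqrt(h + 1/(423435 + Y)) = sqrt(105037 + 1/(423435 - 175660)) = sqrt(105037 + 1/247775) = sqrt(26025542676/247775) = 2394*sqrt(45005851)/49555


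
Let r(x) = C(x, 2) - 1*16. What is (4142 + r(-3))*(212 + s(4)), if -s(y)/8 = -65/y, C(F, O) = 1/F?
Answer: 1410978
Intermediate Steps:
s(y) = 520/y (s(y) = -(-520)/y = 520/y)
r(x) = -16 + 1/x (r(x) = 1/x - 1*16 = 1/x - 16 = -16 + 1/x)
(4142 + r(-3))*(212 + s(4)) = (4142 + (-16 + 1/(-3)))*(212 + 520/4) = (4142 + (-16 - ⅓))*(212 + 520*(¼)) = (4142 - 49/3)*(212 + 130) = (12377/3)*342 = 1410978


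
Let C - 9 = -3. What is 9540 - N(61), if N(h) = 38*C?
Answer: 9312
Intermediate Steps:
C = 6 (C = 9 - 3 = 6)
N(h) = 228 (N(h) = 38*6 = 228)
9540 - N(61) = 9540 - 1*228 = 9540 - 228 = 9312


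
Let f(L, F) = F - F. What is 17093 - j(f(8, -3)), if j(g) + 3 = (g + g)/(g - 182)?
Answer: 17096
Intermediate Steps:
f(L, F) = 0
j(g) = -3 + 2*g/(-182 + g) (j(g) = -3 + (g + g)/(g - 182) = -3 + (2*g)/(-182 + g) = -3 + 2*g/(-182 + g))
17093 - j(f(8, -3)) = 17093 - (546 - 1*0)/(-182 + 0) = 17093 - (546 + 0)/(-182) = 17093 - (-1)*546/182 = 17093 - 1*(-3) = 17093 + 3 = 17096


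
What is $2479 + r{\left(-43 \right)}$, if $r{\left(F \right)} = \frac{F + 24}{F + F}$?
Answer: $\frac{213213}{86} \approx 2479.2$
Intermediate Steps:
$r{\left(F \right)} = \frac{24 + F}{2 F}$
$2479 + r{\left(-43 \right)} = 2479 + \frac{24 - 43}{2 \left(-43\right)} = 2479 + \frac{1}{2} \left(- \frac{1}{43}\right) \left(-19\right) = 2479 + \frac{19}{86} = \frac{213213}{86}$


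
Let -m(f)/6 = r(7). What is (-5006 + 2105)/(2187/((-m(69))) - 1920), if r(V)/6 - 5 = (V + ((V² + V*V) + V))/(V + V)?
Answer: 50284/33199 ≈ 1.5146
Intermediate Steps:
r(V) = 30 + 3*(2*V + 2*V²)/V (r(V) = 30 + 6*((V + ((V² + V*V) + V))/(V + V)) = 30 + 6*((V + ((V² + V²) + V))/((2*V))) = 30 + 6*((V + (2*V² + V))*(1/(2*V))) = 30 + 6*((V + (V + 2*V²))*(1/(2*V))) = 30 + 6*((2*V + 2*V²)*(1/(2*V))) = 30 + 6*((2*V + 2*V²)/(2*V)) = 30 + 3*(2*V + 2*V²)/V)
m(f) = -468 (m(f) = -6*(36 + 6*7) = -6*(36 + 42) = -6*78 = -468)
(-5006 + 2105)/(2187/((-m(69))) - 1920) = (-5006 + 2105)/(2187/((-1*(-468))) - 1920) = -2901/(2187/468 - 1920) = -2901/(2187*(1/468) - 1920) = -2901/(243/52 - 1920) = -2901/(-99597/52) = -2901*(-52/99597) = 50284/33199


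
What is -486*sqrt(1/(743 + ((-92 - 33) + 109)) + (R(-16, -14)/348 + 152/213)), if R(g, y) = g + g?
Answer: -486*sqrt(1396030852767)/1496893 ≈ -383.61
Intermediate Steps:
R(g, y) = 2*g
-486*sqrt(1/(743 + ((-92 - 33) + 109)) + (R(-16, -14)/348 + 152/213)) = -486*sqrt(1/(743 + ((-92 - 33) + 109)) + ((2*(-16))/348 + 152/213)) = -486*sqrt(1/(743 + (-125 + 109)) + (-32*1/348 + 152*(1/213))) = -486*sqrt(1/(743 - 16) + (-8/87 + 152/213)) = -486*sqrt(1/727 + 1280/2059) = -486*sqrt(1396030852767)/1496893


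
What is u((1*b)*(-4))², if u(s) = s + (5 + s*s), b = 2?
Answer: 3721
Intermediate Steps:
u(s) = 5 + s + s² (u(s) = s + (5 + s²) = 5 + s + s²)
u((1*b)*(-4))² = (5 + (1*2)*(-4) + ((1*2)*(-4))²)² = (5 + 2*(-4) + (2*(-4))²)² = (5 - 8 + (-8)²)² = (5 - 8 + 64)² = 61² = 3721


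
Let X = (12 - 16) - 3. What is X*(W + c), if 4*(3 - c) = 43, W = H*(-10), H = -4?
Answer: -903/4 ≈ -225.75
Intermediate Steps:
W = 40 (W = -4*(-10) = 40)
c = -31/4 (c = 3 - ¼*43 = 3 - 43/4 = -31/4 ≈ -7.7500)
X = -7 (X = -4 - 3 = -7)
X*(W + c) = -7*(40 - 31/4) = -7*129/4 = -903/4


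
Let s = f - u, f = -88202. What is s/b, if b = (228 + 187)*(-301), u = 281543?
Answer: 73949/24983 ≈ 2.9600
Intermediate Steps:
b = -124915 (b = 415*(-301) = -124915)
s = -369745 (s = -88202 - 1*281543 = -88202 - 281543 = -369745)
s/b = -369745/(-124915) = -369745*(-1/124915) = 73949/24983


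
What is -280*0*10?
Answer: 0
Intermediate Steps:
-280*0*10 = -40*0*10 = 0*10 = 0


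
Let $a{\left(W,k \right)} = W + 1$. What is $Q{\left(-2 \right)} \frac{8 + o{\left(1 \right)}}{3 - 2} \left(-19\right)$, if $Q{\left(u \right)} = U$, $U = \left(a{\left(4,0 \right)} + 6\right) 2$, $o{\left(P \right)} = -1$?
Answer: $-2926$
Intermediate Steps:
$a{\left(W,k \right)} = 1 + W$
$U = 22$ ($U = \left(\left(1 + 4\right) + 6\right) 2 = \left(5 + 6\right) 2 = 11 \cdot 2 = 22$)
$Q{\left(u \right)} = 22$
$Q{\left(-2 \right)} \frac{8 + o{\left(1 \right)}}{3 - 2} \left(-19\right) = 22 \frac{8 - 1}{3 - 2} \left(-19\right) = 22 \cdot \frac{7}{1} \left(-19\right) = 22 \cdot 7 \cdot 1 \left(-19\right) = 22 \cdot 7 \left(-19\right) = 154 \left(-19\right) = -2926$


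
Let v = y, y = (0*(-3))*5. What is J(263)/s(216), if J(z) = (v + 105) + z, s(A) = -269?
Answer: -368/269 ≈ -1.3680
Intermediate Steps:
y = 0 (y = 0*5 = 0)
v = 0
J(z) = 105 + z (J(z) = (0 + 105) + z = 105 + z)
J(263)/s(216) = (105 + 263)/(-269) = 368*(-1/269) = -368/269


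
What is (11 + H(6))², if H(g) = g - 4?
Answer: 169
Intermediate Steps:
H(g) = -4 + g
(11 + H(6))² = (11 + (-4 + 6))² = (11 + 2)² = 13² = 169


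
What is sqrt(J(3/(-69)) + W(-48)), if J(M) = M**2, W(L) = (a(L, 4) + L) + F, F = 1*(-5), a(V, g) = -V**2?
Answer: 2*I*sqrt(311713)/23 ≈ 48.549*I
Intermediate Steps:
F = -5
W(L) = -5 + L - L**2 (W(L) = (-L**2 + L) - 5 = (L - L**2) - 5 = -5 + L - L**2)
sqrt(J(3/(-69)) + W(-48)) = sqrt((3/(-69))**2 + (-5 - 48 - 1*(-48)**2)) = sqrt((3*(-1/69))**2 + (-5 - 48 - 1*2304)) = sqrt((-1/23)**2 + (-5 - 48 - 2304)) = sqrt(1/529 - 2357) = sqrt(-1246852/529) = 2*I*sqrt(311713)/23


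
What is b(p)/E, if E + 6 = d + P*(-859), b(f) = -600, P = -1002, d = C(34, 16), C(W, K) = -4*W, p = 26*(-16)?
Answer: -75/107572 ≈ -0.00069721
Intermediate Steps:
p = -416
d = -136 (d = -4*34 = -136)
E = 860576 (E = -6 + (-136 - 1002*(-859)) = -6 + (-136 + 860718) = -6 + 860582 = 860576)
b(p)/E = -600/860576 = -600*1/860576 = -75/107572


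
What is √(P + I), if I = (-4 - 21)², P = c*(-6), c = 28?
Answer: √457 ≈ 21.378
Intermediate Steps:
P = -168 (P = 28*(-6) = -168)
I = 625 (I = (-25)² = 625)
√(P + I) = √(-168 + 625) = √457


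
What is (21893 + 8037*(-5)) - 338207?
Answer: -356499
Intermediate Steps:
(21893 + 8037*(-5)) - 338207 = (21893 - 40185) - 338207 = -18292 - 338207 = -356499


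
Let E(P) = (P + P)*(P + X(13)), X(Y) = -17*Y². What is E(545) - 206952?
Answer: -2744472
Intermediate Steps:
E(P) = 2*P*(-2873 + P) (E(P) = (P + P)*(P - 17*13²) = (2*P)*(P - 17*169) = (2*P)*(P - 2873) = (2*P)*(-2873 + P) = 2*P*(-2873 + P))
E(545) - 206952 = 2*545*(-2873 + 545) - 206952 = 2*545*(-2328) - 206952 = -2537520 - 206952 = -2744472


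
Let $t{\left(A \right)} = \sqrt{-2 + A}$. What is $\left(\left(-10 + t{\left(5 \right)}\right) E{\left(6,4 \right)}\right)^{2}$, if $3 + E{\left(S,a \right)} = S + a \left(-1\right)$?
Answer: $\left(10 - \sqrt{3}\right)^{2} \approx 68.359$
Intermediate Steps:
$E{\left(S,a \right)} = -3 + S - a$ ($E{\left(S,a \right)} = -3 + \left(S + a \left(-1\right)\right) = -3 + \left(S - a\right) = -3 + S - a$)
$\left(\left(-10 + t{\left(5 \right)}\right) E{\left(6,4 \right)}\right)^{2} = \left(\left(-10 + \sqrt{-2 + 5}\right) \left(-3 + 6 - 4\right)\right)^{2} = \left(\left(-10 + \sqrt{3}\right) \left(-3 + 6 - 4\right)\right)^{2} = \left(\left(-10 + \sqrt{3}\right) \left(-1\right)\right)^{2} = \left(10 - \sqrt{3}\right)^{2}$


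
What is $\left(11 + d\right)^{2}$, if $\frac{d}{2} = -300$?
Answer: $346921$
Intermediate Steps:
$d = -600$ ($d = 2 \left(-300\right) = -600$)
$\left(11 + d\right)^{2} = \left(11 - 600\right)^{2} = \left(-589\right)^{2} = 346921$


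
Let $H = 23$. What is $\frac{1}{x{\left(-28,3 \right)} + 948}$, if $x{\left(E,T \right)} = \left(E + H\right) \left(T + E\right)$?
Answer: $\frac{1}{1073} \approx 0.00093197$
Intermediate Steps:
$x{\left(E,T \right)} = \left(23 + E\right) \left(E + T\right)$ ($x{\left(E,T \right)} = \left(E + 23\right) \left(T + E\right) = \left(23 + E\right) \left(E + T\right)$)
$\frac{1}{x{\left(-28,3 \right)} + 948} = \frac{1}{\left(\left(-28\right)^{2} + 23 \left(-28\right) + 23 \cdot 3 - 84\right) + 948} = \frac{1}{\left(784 - 644 + 69 - 84\right) + 948} = \frac{1}{125 + 948} = \frac{1}{1073}$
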